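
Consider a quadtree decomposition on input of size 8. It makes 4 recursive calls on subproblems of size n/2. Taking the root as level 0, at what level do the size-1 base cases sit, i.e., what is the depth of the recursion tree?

For divide and conquer with division factor 2:

Problem sizes at each level:
Level 0: 8
Level 1: 4
Level 2: 2
Level 3: 1

The root is level 0 and the size-1 base case is level 3 (the tree spans levels 0 through 3, i.e. 4 levels counting the root), so the depth is the number of divisions: log_2(8) = 3

The recursion tree depth is log_2(8) = 3. At each level, the problem size is divided by 2, so it takes 3 divisions to reduce to a base case of size 1. The algorithm makes 4 recursive calls at each level.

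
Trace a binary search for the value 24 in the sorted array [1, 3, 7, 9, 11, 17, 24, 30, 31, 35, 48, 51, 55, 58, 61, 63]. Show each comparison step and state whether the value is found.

Binary search for 24 in [1, 3, 7, 9, 11, 17, 24, 30, 31, 35, 48, 51, 55, 58, 61, 63]:

lo=0, hi=15, mid=7, arr[mid]=30 -> 30 > 24, search left half
lo=0, hi=6, mid=3, arr[mid]=9 -> 9 < 24, search right half
lo=4, hi=6, mid=5, arr[mid]=17 -> 17 < 24, search right half
lo=6, hi=6, mid=6, arr[mid]=24 -> Found target at index 6!

Binary search finds 24 at index 6 after 4 comparisons. The search repeatedly halves the search space by comparing with the middle element.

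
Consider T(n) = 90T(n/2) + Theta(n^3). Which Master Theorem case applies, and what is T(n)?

Master Theorem for T(n) = 90T(n/2) + O(n^3):

a = 90, b = 2, c = 3
log_b(a) = log_2(90) = 6.4919

Case 1: c = 3 < log_2(90) = 6.4919
T(n) = O(n^(log_2 90))

For T(n) = 90T(n/2) + O(n^3): log_2(90) = 6.4919. This is Case 1 of the Master Theorem (c < log_b(a), work dominated by leaves), giving O(n^(log_2 90)).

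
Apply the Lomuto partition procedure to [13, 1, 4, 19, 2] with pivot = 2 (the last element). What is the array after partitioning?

Lomuto partition with pivot = 2:

Initial array: [13, 1, 4, 19, 2]

arr[0]=13 > 2: no swap
arr[1]=1 <= 2: swap with position 0, array becomes [1, 13, 4, 19, 2]
arr[2]=4 > 2: no swap
arr[3]=19 > 2: no swap

Place pivot at position 1: [1, 2, 4, 19, 13]
Pivot position: 1

After partitioning with pivot 2, the array becomes [1, 2, 4, 19, 13]. The pivot is placed at index 1. All elements to the left of the pivot are <= 2, and all elements to the right are > 2.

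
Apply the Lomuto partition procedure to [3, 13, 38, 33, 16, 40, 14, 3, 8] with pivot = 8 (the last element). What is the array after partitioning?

Lomuto partition with pivot = 8:

Initial array: [3, 13, 38, 33, 16, 40, 14, 3, 8]

arr[0]=3 <= 8: swap with position 0, array becomes [3, 13, 38, 33, 16, 40, 14, 3, 8]
arr[1]=13 > 8: no swap
arr[2]=38 > 8: no swap
arr[3]=33 > 8: no swap
arr[4]=16 > 8: no swap
arr[5]=40 > 8: no swap
arr[6]=14 > 8: no swap
arr[7]=3 <= 8: swap with position 1, array becomes [3, 3, 38, 33, 16, 40, 14, 13, 8]

Place pivot at position 2: [3, 3, 8, 33, 16, 40, 14, 13, 38]
Pivot position: 2

After partitioning with pivot 8, the array becomes [3, 3, 8, 33, 16, 40, 14, 13, 38]. The pivot is placed at index 2. All elements to the left of the pivot are <= 8, and all elements to the right are > 8.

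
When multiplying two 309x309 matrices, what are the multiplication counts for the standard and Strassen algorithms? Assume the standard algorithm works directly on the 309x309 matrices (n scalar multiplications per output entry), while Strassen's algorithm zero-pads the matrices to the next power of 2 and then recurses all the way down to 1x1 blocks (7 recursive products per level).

Matrix multiplication for 309x309 matrices:

Strassen's algorithm requires power-of-2 dimensions. Pad 309x309 to 512x512 (next power of 2).

Standard algorithm: 309^3 = 29503629 multiplications
Strassen's algorithm: 7^(log2(512)) = 7^9 = 40353607 multiplications
Difference: 29503629 - 40353607 = -10849978 (Strassen uses MORE here due to padding overhead — for small or just-over-power-of-2 n, padding can outweigh the per-level savings)

Standard: 29503629 multiplications (309^3). Strassen: 40353607 multiplications (7^9, after padding to 512x512). Strassen reduces 8 recursive multiplications to 7 at each level.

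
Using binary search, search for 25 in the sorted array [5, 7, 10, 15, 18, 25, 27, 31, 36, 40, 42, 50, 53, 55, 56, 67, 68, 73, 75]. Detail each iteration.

Binary search for 25 in [5, 7, 10, 15, 18, 25, 27, 31, 36, 40, 42, 50, 53, 55, 56, 67, 68, 73, 75]:

lo=0, hi=18, mid=9, arr[mid]=40 -> 40 > 25, search left half
lo=0, hi=8, mid=4, arr[mid]=18 -> 18 < 25, search right half
lo=5, hi=8, mid=6, arr[mid]=27 -> 27 > 25, search left half
lo=5, hi=5, mid=5, arr[mid]=25 -> Found target at index 5!

Binary search finds 25 at index 5 after 4 comparisons. The search repeatedly halves the search space by comparing with the middle element.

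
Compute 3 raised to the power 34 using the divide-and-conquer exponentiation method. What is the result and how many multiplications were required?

Computing 3^34 by squaring (build up from 3^1; each line after the first costs one multiplication):

3^1 = 3
3^2 = (3^1)^2 = 3^2 = 9
3^4 = (3^2)^2 = 9^2 = 81
3^8 = (3^4)^2 = 81^2 = 6561
3^16 = (3^8)^2 = 6561^2 = 43046721
3^17 = 3 * 3^16 = 3 * 43046721 = 129140163
3^34 = (3^17)^2 = 129140163^2 = 16677181699666569

Result: 16677181699666569
Multiplications needed: 6 (6 lines after 3^1)

3^34 = 16677181699666569. Using exponentiation by squaring, this requires 6 multiplications. The key idea: if the exponent is even, square the half-power; if odd, multiply by the base once.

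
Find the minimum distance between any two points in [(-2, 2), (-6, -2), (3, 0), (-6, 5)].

Computing all pairwise distances among 4 points:

d((-2, 2), (-6, -2)) = 5.6569
d((-2, 2), (3, 0)) = 5.3852
d((-2, 2), (-6, 5)) = 5.0 <-- minimum
d((-6, -2), (3, 0)) = 9.2195
d((-6, -2), (-6, 5)) = 7.0
d((3, 0), (-6, 5)) = 10.2956

Closest pair: (-2, 2) and (-6, 5) with distance 5.0

The closest pair is (-2, 2) and (-6, 5) with Euclidean distance 5.0. For 4 points, brute-force pairwise comparison is shown above. For large n, the divide-and-conquer algorithm (sort by x, recurse on halves, check the dividing strip) achieves O(n log n).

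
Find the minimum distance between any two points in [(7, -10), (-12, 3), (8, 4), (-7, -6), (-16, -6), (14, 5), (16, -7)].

Computing all pairwise distances among 7 points:

d((7, -10), (-12, 3)) = 23.0217
d((7, -10), (8, 4)) = 14.0357
d((7, -10), (-7, -6)) = 14.5602
d((7, -10), (-16, -6)) = 23.3452
d((7, -10), (14, 5)) = 16.5529
d((7, -10), (16, -7)) = 9.4868
d((-12, 3), (8, 4)) = 20.025
d((-12, 3), (-7, -6)) = 10.2956
d((-12, 3), (-16, -6)) = 9.8489
d((-12, 3), (14, 5)) = 26.0768
d((-12, 3), (16, -7)) = 29.7321
d((8, 4), (-7, -6)) = 18.0278
d((8, 4), (-16, -6)) = 26.0
d((8, 4), (14, 5)) = 6.0828 <-- minimum
d((8, 4), (16, -7)) = 13.6015
d((-7, -6), (-16, -6)) = 9.0
d((-7, -6), (14, 5)) = 23.7065
d((-7, -6), (16, -7)) = 23.0217
d((-16, -6), (14, 5)) = 31.9531
d((-16, -6), (16, -7)) = 32.0156
d((14, 5), (16, -7)) = 12.1655

Closest pair: (8, 4) and (14, 5) with distance 6.0828

The closest pair is (8, 4) and (14, 5) with Euclidean distance 6.0828. For 7 points, brute-force pairwise comparison is shown above. For large n, the divide-and-conquer algorithm (sort by x, recurse on halves, check the dividing strip) achieves O(n log n).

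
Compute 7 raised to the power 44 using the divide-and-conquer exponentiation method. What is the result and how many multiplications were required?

Computing 7^44 by squaring (build up from 7^1; each line after the first costs one multiplication):

7^1 = 7
7^2 = (7^1)^2 = 7^2 = 49
7^4 = (7^2)^2 = 49^2 = 2401
7^5 = 7 * 7^4 = 7 * 2401 = 16807
7^10 = (7^5)^2 = 16807^2 = 282475249
7^11 = 7 * 7^10 = 7 * 282475249 = 1977326743
7^22 = (7^11)^2 = 1977326743^2 = 3909821048582988049
7^44 = (7^22)^2 = 3909821048582988049^2 = 15286700631942576193765185769276826401

Result: 15286700631942576193765185769276826401
Multiplications needed: 7 (7 lines after 7^1)

7^44 = 15286700631942576193765185769276826401. Using exponentiation by squaring, this requires 7 multiplications. The key idea: if the exponent is even, square the half-power; if odd, multiply by the base once.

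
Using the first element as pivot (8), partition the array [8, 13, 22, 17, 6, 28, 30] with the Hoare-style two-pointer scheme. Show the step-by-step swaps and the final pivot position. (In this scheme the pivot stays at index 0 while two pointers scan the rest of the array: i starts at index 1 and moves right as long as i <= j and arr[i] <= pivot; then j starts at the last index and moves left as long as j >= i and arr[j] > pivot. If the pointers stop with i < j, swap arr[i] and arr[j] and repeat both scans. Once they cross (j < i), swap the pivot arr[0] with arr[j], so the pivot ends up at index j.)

Hoare-style two-pointer partition with pivot = 8:

Initial array: [8, 13, 22, 17, 6, 28, 30]

Pointers start at i = 1, j = 6.
i stops at index 1 (arr[1]=13 > 8), j stops at index 4 (arr[4]=6 <= 8): swap arr[1] and arr[4], array becomes [8, 6, 22, 17, 13, 28, 30]
i ends at 2, j ends at 1: the pointers have crossed (j < i), so scanning stops.

Swap pivot arr[0] with arr[1] to place pivot at position 1: [6, 8, 22, 17, 13, 28, 30]
Pivot position: 1

After partitioning with pivot 8, the array becomes [6, 8, 22, 17, 13, 28, 30]. The pivot is placed at index 1. All elements to the left of the pivot are <= 8, and all elements to the right are > 8.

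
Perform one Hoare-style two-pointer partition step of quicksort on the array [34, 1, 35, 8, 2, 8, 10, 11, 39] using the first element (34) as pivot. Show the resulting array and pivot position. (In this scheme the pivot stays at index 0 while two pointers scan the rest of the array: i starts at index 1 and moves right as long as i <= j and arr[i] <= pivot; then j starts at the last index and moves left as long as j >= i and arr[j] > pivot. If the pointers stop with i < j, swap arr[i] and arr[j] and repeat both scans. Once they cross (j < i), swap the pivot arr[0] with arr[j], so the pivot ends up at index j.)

Hoare-style two-pointer partition with pivot = 34:

Initial array: [34, 1, 35, 8, 2, 8, 10, 11, 39]

Pointers start at i = 1, j = 8.
i stops at index 2 (arr[2]=35 > 34), j stops at index 7 (arr[7]=11 <= 34): swap arr[2] and arr[7], array becomes [34, 1, 11, 8, 2, 8, 10, 35, 39]
i ends at 7, j ends at 6: the pointers have crossed (j < i), so scanning stops.

Swap pivot arr[0] with arr[6] to place pivot at position 6: [10, 1, 11, 8, 2, 8, 34, 35, 39]
Pivot position: 6

After partitioning with pivot 34, the array becomes [10, 1, 11, 8, 2, 8, 34, 35, 39]. The pivot is placed at index 6. All elements to the left of the pivot are <= 34, and all elements to the right are > 34.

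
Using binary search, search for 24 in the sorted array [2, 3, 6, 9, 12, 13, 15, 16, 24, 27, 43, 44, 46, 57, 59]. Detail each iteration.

Binary search for 24 in [2, 3, 6, 9, 12, 13, 15, 16, 24, 27, 43, 44, 46, 57, 59]:

lo=0, hi=14, mid=7, arr[mid]=16 -> 16 < 24, search right half
lo=8, hi=14, mid=11, arr[mid]=44 -> 44 > 24, search left half
lo=8, hi=10, mid=9, arr[mid]=27 -> 27 > 24, search left half
lo=8, hi=8, mid=8, arr[mid]=24 -> Found target at index 8!

Binary search finds 24 at index 8 after 4 comparisons. The search repeatedly halves the search space by comparing with the middle element.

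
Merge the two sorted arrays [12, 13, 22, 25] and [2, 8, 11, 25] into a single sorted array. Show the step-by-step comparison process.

Merging process:

Compare 12 vs 2: take 2 from right. Merged: [2]
Compare 12 vs 8: take 8 from right. Merged: [2, 8]
Compare 12 vs 11: take 11 from right. Merged: [2, 8, 11]
Compare 12 vs 25: take 12 from left. Merged: [2, 8, 11, 12]
Compare 13 vs 25: take 13 from left. Merged: [2, 8, 11, 12, 13]
Compare 22 vs 25: take 22 from left. Merged: [2, 8, 11, 12, 13, 22]
Compare 25 vs 25: take 25 from left. Merged: [2, 8, 11, 12, 13, 22, 25]
Append remaining from right: [25]. Merged: [2, 8, 11, 12, 13, 22, 25, 25]

Final merged array: [2, 8, 11, 12, 13, 22, 25, 25]
Total comparisons: 7

The merged array is [2, 8, 11, 12, 13, 22, 25, 25], requiring 7 comparisons. The merge step runs in O(n) time where n is the total number of elements.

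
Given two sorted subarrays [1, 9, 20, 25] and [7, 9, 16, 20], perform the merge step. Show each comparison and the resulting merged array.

Merging process:

Compare 1 vs 7: take 1 from left. Merged: [1]
Compare 9 vs 7: take 7 from right. Merged: [1, 7]
Compare 9 vs 9: take 9 from left. Merged: [1, 7, 9]
Compare 20 vs 9: take 9 from right. Merged: [1, 7, 9, 9]
Compare 20 vs 16: take 16 from right. Merged: [1, 7, 9, 9, 16]
Compare 20 vs 20: take 20 from left. Merged: [1, 7, 9, 9, 16, 20]
Compare 25 vs 20: take 20 from right. Merged: [1, 7, 9, 9, 16, 20, 20]
Append remaining from left: [25]. Merged: [1, 7, 9, 9, 16, 20, 20, 25]

Final merged array: [1, 7, 9, 9, 16, 20, 20, 25]
Total comparisons: 7

The merged array is [1, 7, 9, 9, 16, 20, 20, 25], requiring 7 comparisons. The merge step runs in O(n) time where n is the total number of elements.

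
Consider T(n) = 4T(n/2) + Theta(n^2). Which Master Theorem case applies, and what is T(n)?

Master Theorem for T(n) = 4T(n/2) + O(n^2):

a = 4, b = 2, c = 2
log_b(a) = log_2(4) = 2.0000

Case 2: c = 2 = log_2(4) = 2.0000
T(n) = O(n^2 log n) = O(n^2 log n)

For T(n) = 4T(n/2) + O(n^2): log_2(4) = 2.0000. This is Case 2 of the Master Theorem (c = log_b(a), equal work at all levels), giving O(n^2 log n).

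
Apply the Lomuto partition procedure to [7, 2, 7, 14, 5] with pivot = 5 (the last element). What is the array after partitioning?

Lomuto partition with pivot = 5:

Initial array: [7, 2, 7, 14, 5]

arr[0]=7 > 5: no swap
arr[1]=2 <= 5: swap with position 0, array becomes [2, 7, 7, 14, 5]
arr[2]=7 > 5: no swap
arr[3]=14 > 5: no swap

Place pivot at position 1: [2, 5, 7, 14, 7]
Pivot position: 1

After partitioning with pivot 5, the array becomes [2, 5, 7, 14, 7]. The pivot is placed at index 1. All elements to the left of the pivot are <= 5, and all elements to the right are > 5.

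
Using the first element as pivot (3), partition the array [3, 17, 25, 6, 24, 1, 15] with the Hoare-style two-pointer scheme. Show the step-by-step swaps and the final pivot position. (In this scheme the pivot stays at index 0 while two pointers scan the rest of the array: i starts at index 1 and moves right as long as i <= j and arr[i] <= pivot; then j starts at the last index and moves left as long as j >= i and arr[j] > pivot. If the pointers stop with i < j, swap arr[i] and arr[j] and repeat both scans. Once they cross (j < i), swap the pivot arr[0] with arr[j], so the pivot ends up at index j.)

Hoare-style two-pointer partition with pivot = 3:

Initial array: [3, 17, 25, 6, 24, 1, 15]

Pointers start at i = 1, j = 6.
i stops at index 1 (arr[1]=17 > 3), j stops at index 5 (arr[5]=1 <= 3): swap arr[1] and arr[5], array becomes [3, 1, 25, 6, 24, 17, 15]
i ends at 2, j ends at 1: the pointers have crossed (j < i), so scanning stops.

Swap pivot arr[0] with arr[1] to place pivot at position 1: [1, 3, 25, 6, 24, 17, 15]
Pivot position: 1

After partitioning with pivot 3, the array becomes [1, 3, 25, 6, 24, 17, 15]. The pivot is placed at index 1. All elements to the left of the pivot are <= 3, and all elements to the right are > 3.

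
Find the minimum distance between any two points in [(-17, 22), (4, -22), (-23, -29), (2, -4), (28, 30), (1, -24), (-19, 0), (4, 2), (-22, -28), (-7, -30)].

Computing all pairwise distances among 10 points:

d((-17, 22), (4, -22)) = 48.7545
d((-17, 22), (-23, -29)) = 51.3517
d((-17, 22), (2, -4)) = 32.2025
d((-17, 22), (28, 30)) = 45.7056
d((-17, 22), (1, -24)) = 49.3964
d((-17, 22), (-19, 0)) = 22.0907
d((-17, 22), (4, 2)) = 29.0
d((-17, 22), (-22, -28)) = 50.2494
d((-17, 22), (-7, -30)) = 52.9528
d((4, -22), (-23, -29)) = 27.8927
d((4, -22), (2, -4)) = 18.1108
d((4, -22), (28, 30)) = 57.2713
d((4, -22), (1, -24)) = 3.6056
d((4, -22), (-19, 0)) = 31.8277
d((4, -22), (4, 2)) = 24.0
d((4, -22), (-22, -28)) = 26.6833
d((4, -22), (-7, -30)) = 13.6015
d((-23, -29), (2, -4)) = 35.3553
d((-23, -29), (28, 30)) = 77.9872
d((-23, -29), (1, -24)) = 24.5153
d((-23, -29), (-19, 0)) = 29.2746
d((-23, -29), (4, 2)) = 41.1096
d((-23, -29), (-22, -28)) = 1.4142 <-- minimum
d((-23, -29), (-7, -30)) = 16.0312
d((2, -4), (28, 30)) = 42.8019
d((2, -4), (1, -24)) = 20.025
d((2, -4), (-19, 0)) = 21.3776
d((2, -4), (4, 2)) = 6.3246
d((2, -4), (-22, -28)) = 33.9411
d((2, -4), (-7, -30)) = 27.5136
d((28, 30), (1, -24)) = 60.3738
d((28, 30), (-19, 0)) = 55.7584
d((28, 30), (4, 2)) = 36.8782
d((28, 30), (-22, -28)) = 76.5768
d((28, 30), (-7, -30)) = 69.4622
d((1, -24), (-19, 0)) = 31.241
d((1, -24), (4, 2)) = 26.1725
d((1, -24), (-22, -28)) = 23.3452
d((1, -24), (-7, -30)) = 10.0
d((-19, 0), (4, 2)) = 23.0868
d((-19, 0), (-22, -28)) = 28.1603
d((-19, 0), (-7, -30)) = 32.311
d((4, 2), (-22, -28)) = 39.6989
d((4, 2), (-7, -30)) = 33.8378
d((-22, -28), (-7, -30)) = 15.1327

Closest pair: (-23, -29) and (-22, -28) with distance 1.4142

The closest pair is (-23, -29) and (-22, -28) with Euclidean distance 1.4142. For 10 points, brute-force pairwise comparison is shown above. For large n, the divide-and-conquer algorithm (sort by x, recurse on halves, check the dividing strip) achieves O(n log n).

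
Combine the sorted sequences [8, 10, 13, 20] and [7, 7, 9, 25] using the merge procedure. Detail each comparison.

Merging process:

Compare 8 vs 7: take 7 from right. Merged: [7]
Compare 8 vs 7: take 7 from right. Merged: [7, 7]
Compare 8 vs 9: take 8 from left. Merged: [7, 7, 8]
Compare 10 vs 9: take 9 from right. Merged: [7, 7, 8, 9]
Compare 10 vs 25: take 10 from left. Merged: [7, 7, 8, 9, 10]
Compare 13 vs 25: take 13 from left. Merged: [7, 7, 8, 9, 10, 13]
Compare 20 vs 25: take 20 from left. Merged: [7, 7, 8, 9, 10, 13, 20]
Append remaining from right: [25]. Merged: [7, 7, 8, 9, 10, 13, 20, 25]

Final merged array: [7, 7, 8, 9, 10, 13, 20, 25]
Total comparisons: 7

The merged array is [7, 7, 8, 9, 10, 13, 20, 25], requiring 7 comparisons. The merge step runs in O(n) time where n is the total number of elements.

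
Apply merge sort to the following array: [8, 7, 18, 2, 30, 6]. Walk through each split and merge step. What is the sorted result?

Merge sort trace:

Split: [8, 7, 18, 2, 30, 6] -> [8, 7, 18] and [2, 30, 6]
  Split: [8, 7, 18] -> [8] and [7, 18]
    Split: [7, 18] -> [7] and [18]
    Merge: [7] + [18] -> [7, 18]
  Merge: [8] + [7, 18] -> [7, 8, 18]
  Split: [2, 30, 6] -> [2] and [30, 6]
    Split: [30, 6] -> [30] and [6]
    Merge: [30] + [6] -> [6, 30]
  Merge: [2] + [6, 30] -> [2, 6, 30]
Merge: [7, 8, 18] + [2, 6, 30] -> [2, 6, 7, 8, 18, 30]

Final sorted array: [2, 6, 7, 8, 18, 30]

The merge sort proceeds by recursively splitting the array and merging sorted halves.
After all merges, the sorted array is [2, 6, 7, 8, 18, 30].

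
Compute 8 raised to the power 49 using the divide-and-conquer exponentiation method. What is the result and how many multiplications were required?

Computing 8^49 by squaring (build up from 8^1; each line after the first costs one multiplication):

8^1 = 8
8^2 = (8^1)^2 = 8^2 = 64
8^3 = 8 * 8^2 = 8 * 64 = 512
8^6 = (8^3)^2 = 512^2 = 262144
8^12 = (8^6)^2 = 262144^2 = 68719476736
8^24 = (8^12)^2 = 68719476736^2 = 4722366482869645213696
8^48 = (8^24)^2 = 4722366482869645213696^2 = 22300745198530623141535718272648361505980416
8^49 = 8 * 8^48 = 8 * 22300745198530623141535718272648361505980416 = 178405961588244985132285746181186892047843328

Result: 178405961588244985132285746181186892047843328
Multiplications needed: 7 (7 lines after 8^1)

8^49 = 178405961588244985132285746181186892047843328. Using exponentiation by squaring, this requires 7 multiplications. The key idea: if the exponent is even, square the half-power; if odd, multiply by the base once.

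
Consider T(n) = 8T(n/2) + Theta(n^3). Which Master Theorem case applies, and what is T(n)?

Master Theorem for T(n) = 8T(n/2) + O(n^3):

a = 8, b = 2, c = 3
log_b(a) = log_2(8) = 3.0000

Case 2: c = 3 = log_2(8) = 3.0000
T(n) = O(n^3 log n) = O(n^3 log n)

For T(n) = 8T(n/2) + O(n^3): log_2(8) = 3.0000. This is Case 2 of the Master Theorem (c = log_b(a), equal work at all levels), giving O(n^3 log n).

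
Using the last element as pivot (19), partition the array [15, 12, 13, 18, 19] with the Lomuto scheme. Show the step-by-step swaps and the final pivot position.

Lomuto partition with pivot = 19:

Initial array: [15, 12, 13, 18, 19]

arr[0]=15 <= 19: swap with position 0, array becomes [15, 12, 13, 18, 19]
arr[1]=12 <= 19: swap with position 1, array becomes [15, 12, 13, 18, 19]
arr[2]=13 <= 19: swap with position 2, array becomes [15, 12, 13, 18, 19]
arr[3]=18 <= 19: swap with position 3, array becomes [15, 12, 13, 18, 19]

Place pivot at position 4: [15, 12, 13, 18, 19]
Pivot position: 4

After partitioning with pivot 19, the array becomes [15, 12, 13, 18, 19]. The pivot is placed at index 4. All elements to the left of the pivot are <= 19, and all elements to the right are > 19.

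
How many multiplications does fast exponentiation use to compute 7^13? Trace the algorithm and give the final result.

Computing 7^13 by squaring (build up from 7^1; each line after the first costs one multiplication):

7^1 = 7
7^2 = (7^1)^2 = 7^2 = 49
7^3 = 7 * 7^2 = 7 * 49 = 343
7^6 = (7^3)^2 = 343^2 = 117649
7^12 = (7^6)^2 = 117649^2 = 13841287201
7^13 = 7 * 7^12 = 7 * 13841287201 = 96889010407

Result: 96889010407
Multiplications needed: 5 (5 lines after 7^1)

7^13 = 96889010407. Using exponentiation by squaring, this requires 5 multiplications. The key idea: if the exponent is even, square the half-power; if odd, multiply by the base once.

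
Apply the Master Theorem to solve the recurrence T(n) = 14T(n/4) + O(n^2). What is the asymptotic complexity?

Master Theorem for T(n) = 14T(n/4) + O(n^2):

a = 14, b = 4, c = 2
log_b(a) = log_4(14) = 1.9037

Case 3: c = 2 > log_4(14) = 1.9037
T(n) = O(n^2) = O(n^2)

For T(n) = 14T(n/4) + O(n^2): log_4(14) = 1.9037. This is Case 3 of the Master Theorem (c > log_b(a), work dominated by root), giving O(n^2).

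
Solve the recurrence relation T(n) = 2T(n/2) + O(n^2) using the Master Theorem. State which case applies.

Master Theorem for T(n) = 2T(n/2) + O(n^2):

a = 2, b = 2, c = 2
log_b(a) = log_2(2) = 1.0000

Case 3: c = 2 > log_2(2) = 1.0000
T(n) = O(n^2) = O(n^2)

For T(n) = 2T(n/2) + O(n^2): log_2(2) = 1.0000. This is Case 3 of the Master Theorem (c > log_b(a), work dominated by root), giving O(n^2).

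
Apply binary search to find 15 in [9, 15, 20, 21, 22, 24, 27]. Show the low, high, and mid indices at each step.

Binary search for 15 in [9, 15, 20, 21, 22, 24, 27]:

lo=0, hi=6, mid=3, arr[mid]=21 -> 21 > 15, search left half
lo=0, hi=2, mid=1, arr[mid]=15 -> Found target at index 1!

Binary search finds 15 at index 1 after 2 comparisons. The search repeatedly halves the search space by comparing with the middle element.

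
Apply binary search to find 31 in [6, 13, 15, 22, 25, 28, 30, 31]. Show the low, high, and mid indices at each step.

Binary search for 31 in [6, 13, 15, 22, 25, 28, 30, 31]:

lo=0, hi=7, mid=3, arr[mid]=22 -> 22 < 31, search right half
lo=4, hi=7, mid=5, arr[mid]=28 -> 28 < 31, search right half
lo=6, hi=7, mid=6, arr[mid]=30 -> 30 < 31, search right half
lo=7, hi=7, mid=7, arr[mid]=31 -> Found target at index 7!

Binary search finds 31 at index 7 after 4 comparisons. The search repeatedly halves the search space by comparing with the middle element.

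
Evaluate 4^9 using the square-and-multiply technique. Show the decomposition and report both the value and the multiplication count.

Computing 4^9 by squaring (build up from 4^1; each line after the first costs one multiplication):

4^1 = 4
4^2 = (4^1)^2 = 4^2 = 16
4^4 = (4^2)^2 = 16^2 = 256
4^8 = (4^4)^2 = 256^2 = 65536
4^9 = 4 * 4^8 = 4 * 65536 = 262144

Result: 262144
Multiplications needed: 4 (4 lines after 4^1)

4^9 = 262144. Using exponentiation by squaring, this requires 4 multiplications. The key idea: if the exponent is even, square the half-power; if odd, multiply by the base once.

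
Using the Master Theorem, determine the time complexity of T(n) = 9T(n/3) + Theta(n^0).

Master Theorem for T(n) = 9T(n/3) + O(n^0):

a = 9, b = 3, c = 0
log_b(a) = log_3(9) = 2.0000

Case 1: c = 0 < log_3(9) = 2.0000
T(n) = O(n^(log_3 9)) = O(n^2)

For T(n) = 9T(n/3) + O(n^0): log_3(9) = 2.0000. This is Case 1 of the Master Theorem (c < log_b(a), work dominated by leaves), giving O(n^2).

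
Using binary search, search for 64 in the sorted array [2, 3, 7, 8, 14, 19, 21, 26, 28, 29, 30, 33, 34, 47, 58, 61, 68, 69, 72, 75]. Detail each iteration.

Binary search for 64 in [2, 3, 7, 8, 14, 19, 21, 26, 28, 29, 30, 33, 34, 47, 58, 61, 68, 69, 72, 75]:

lo=0, hi=19, mid=9, arr[mid]=29 -> 29 < 64, search right half
lo=10, hi=19, mid=14, arr[mid]=58 -> 58 < 64, search right half
lo=15, hi=19, mid=17, arr[mid]=69 -> 69 > 64, search left half
lo=15, hi=16, mid=15, arr[mid]=61 -> 61 < 64, search right half
lo=16, hi=16, mid=16, arr[mid]=68 -> 68 > 64, search left half
lo=16 > hi=15, target 64 not found

Binary search determines that 64 is not in the array after 5 comparisons. The search space was exhausted without finding the target.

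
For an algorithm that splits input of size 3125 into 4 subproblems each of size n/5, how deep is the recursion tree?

For divide and conquer with division factor 5:

Problem sizes at each level:
Level 0: 3125
Level 1: 625
Level 2: 125
Level 3: 25
Level 4: 5
Level 5: 1

The root is level 0 and the size-1 base case is level 5 (the tree spans levels 0 through 5, i.e. 6 levels counting the root), so the depth is the number of divisions: log_5(3125) = 5

The recursion tree depth is log_5(3125) = 5. At each level, the problem size is divided by 5, so it takes 5 divisions to reduce to a base case of size 1. The algorithm makes 4 recursive calls at each level.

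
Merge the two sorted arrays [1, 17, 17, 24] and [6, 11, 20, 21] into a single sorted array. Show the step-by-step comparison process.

Merging process:

Compare 1 vs 6: take 1 from left. Merged: [1]
Compare 17 vs 6: take 6 from right. Merged: [1, 6]
Compare 17 vs 11: take 11 from right. Merged: [1, 6, 11]
Compare 17 vs 20: take 17 from left. Merged: [1, 6, 11, 17]
Compare 17 vs 20: take 17 from left. Merged: [1, 6, 11, 17, 17]
Compare 24 vs 20: take 20 from right. Merged: [1, 6, 11, 17, 17, 20]
Compare 24 vs 21: take 21 from right. Merged: [1, 6, 11, 17, 17, 20, 21]
Append remaining from left: [24]. Merged: [1, 6, 11, 17, 17, 20, 21, 24]

Final merged array: [1, 6, 11, 17, 17, 20, 21, 24]
Total comparisons: 7

The merged array is [1, 6, 11, 17, 17, 20, 21, 24], requiring 7 comparisons. The merge step runs in O(n) time where n is the total number of elements.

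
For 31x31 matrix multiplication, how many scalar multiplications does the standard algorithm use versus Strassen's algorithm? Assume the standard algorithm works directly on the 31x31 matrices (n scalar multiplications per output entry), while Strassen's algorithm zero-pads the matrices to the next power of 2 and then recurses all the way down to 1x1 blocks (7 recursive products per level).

Matrix multiplication for 31x31 matrices:

Strassen's algorithm requires power-of-2 dimensions. Pad 31x31 to 32x32 (next power of 2).

Standard algorithm: 31^3 = 29791 multiplications
Strassen's algorithm: 7^(log2(32)) = 7^5 = 16807 multiplications
Savings: 29791 - 16807 = 12984 multiplications

Standard: 29791 multiplications (31^3). Strassen: 16807 multiplications (7^5, after padding to 32x32). Strassen reduces 8 recursive multiplications to 7 at each level.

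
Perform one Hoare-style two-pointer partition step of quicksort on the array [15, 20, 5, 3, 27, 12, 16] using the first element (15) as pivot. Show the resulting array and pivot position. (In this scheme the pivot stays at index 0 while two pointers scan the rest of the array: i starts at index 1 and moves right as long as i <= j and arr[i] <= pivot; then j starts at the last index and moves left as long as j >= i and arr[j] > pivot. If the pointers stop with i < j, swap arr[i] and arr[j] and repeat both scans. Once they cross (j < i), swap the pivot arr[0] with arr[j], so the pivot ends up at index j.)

Hoare-style two-pointer partition with pivot = 15:

Initial array: [15, 20, 5, 3, 27, 12, 16]

Pointers start at i = 1, j = 6.
i stops at index 1 (arr[1]=20 > 15), j stops at index 5 (arr[5]=12 <= 15): swap arr[1] and arr[5], array becomes [15, 12, 5, 3, 27, 20, 16]
i ends at 4, j ends at 3: the pointers have crossed (j < i), so scanning stops.

Swap pivot arr[0] with arr[3] to place pivot at position 3: [3, 12, 5, 15, 27, 20, 16]
Pivot position: 3

After partitioning with pivot 15, the array becomes [3, 12, 5, 15, 27, 20, 16]. The pivot is placed at index 3. All elements to the left of the pivot are <= 15, and all elements to the right are > 15.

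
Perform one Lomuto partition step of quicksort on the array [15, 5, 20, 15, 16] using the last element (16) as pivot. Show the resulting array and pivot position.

Lomuto partition with pivot = 16:

Initial array: [15, 5, 20, 15, 16]

arr[0]=15 <= 16: swap with position 0, array becomes [15, 5, 20, 15, 16]
arr[1]=5 <= 16: swap with position 1, array becomes [15, 5, 20, 15, 16]
arr[2]=20 > 16: no swap
arr[3]=15 <= 16: swap with position 2, array becomes [15, 5, 15, 20, 16]

Place pivot at position 3: [15, 5, 15, 16, 20]
Pivot position: 3

After partitioning with pivot 16, the array becomes [15, 5, 15, 16, 20]. The pivot is placed at index 3. All elements to the left of the pivot are <= 16, and all elements to the right are > 16.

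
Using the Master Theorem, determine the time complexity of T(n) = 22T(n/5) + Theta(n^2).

Master Theorem for T(n) = 22T(n/5) + O(n^2):

a = 22, b = 5, c = 2
log_b(a) = log_5(22) = 1.9206

Case 3: c = 2 > log_5(22) = 1.9206
T(n) = O(n^2) = O(n^2)

For T(n) = 22T(n/5) + O(n^2): log_5(22) = 1.9206. This is Case 3 of the Master Theorem (c > log_b(a), work dominated by root), giving O(n^2).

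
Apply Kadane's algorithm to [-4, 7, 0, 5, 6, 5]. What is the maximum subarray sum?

Using Kadane's algorithm on [-4, 7, 0, 5, 6, 5]:

Scanning through the array:
Position 1 (value 7): max_ending_here = 7, max_so_far = 7
Position 2 (value 0): max_ending_here = 7, max_so_far = 7
Position 3 (value 5): max_ending_here = 12, max_so_far = 12
Position 4 (value 6): max_ending_here = 18, max_so_far = 18
Position 5 (value 5): max_ending_here = 23, max_so_far = 23

Maximum subarray: [7, 0, 5, 6, 5]
Maximum sum: 23

The maximum subarray is [7, 0, 5, 6, 5] with sum 23. This subarray runs from index 1 to index 5.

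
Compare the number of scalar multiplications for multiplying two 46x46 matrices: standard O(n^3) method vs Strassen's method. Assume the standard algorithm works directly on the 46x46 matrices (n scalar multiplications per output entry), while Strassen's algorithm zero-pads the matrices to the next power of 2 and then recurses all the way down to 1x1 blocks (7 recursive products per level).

Matrix multiplication for 46x46 matrices:

Strassen's algorithm requires power-of-2 dimensions. Pad 46x46 to 64x64 (next power of 2).

Standard algorithm: 46^3 = 97336 multiplications
Strassen's algorithm: 7^(log2(64)) = 7^6 = 117649 multiplications
Difference: 97336 - 117649 = -20313 (Strassen uses MORE here due to padding overhead — for small or just-over-power-of-2 n, padding can outweigh the per-level savings)

Standard: 97336 multiplications (46^3). Strassen: 117649 multiplications (7^6, after padding to 64x64). Strassen reduces 8 recursive multiplications to 7 at each level.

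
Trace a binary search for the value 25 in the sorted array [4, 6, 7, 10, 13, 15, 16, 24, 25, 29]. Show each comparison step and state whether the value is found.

Binary search for 25 in [4, 6, 7, 10, 13, 15, 16, 24, 25, 29]:

lo=0, hi=9, mid=4, arr[mid]=13 -> 13 < 25, search right half
lo=5, hi=9, mid=7, arr[mid]=24 -> 24 < 25, search right half
lo=8, hi=9, mid=8, arr[mid]=25 -> Found target at index 8!

Binary search finds 25 at index 8 after 3 comparisons. The search repeatedly halves the search space by comparing with the middle element.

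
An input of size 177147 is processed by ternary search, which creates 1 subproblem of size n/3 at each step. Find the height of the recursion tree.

For divide and conquer with division factor 3:

Problem sizes at each level:
Level 0: 177147
Level 1: 59049
Level 2: 19683
Level 3: 6561
Level 4: 2187
Level 5: 729
Level 6: 243
Level 7: 81
Level 8: 27
Level 9: 9
Level 10: 3
Level 11: 1

The root is level 0 and the size-1 base case is level 11 (the tree spans levels 0 through 11, i.e. 12 levels counting the root), so the depth is the number of divisions: log_3(177147) = 11

The recursion tree depth is log_3(177147) = 11. At each level, the problem size is divided by 3, so it takes 11 divisions to reduce to a base case of size 1. The algorithm makes 1 recursive call at each level.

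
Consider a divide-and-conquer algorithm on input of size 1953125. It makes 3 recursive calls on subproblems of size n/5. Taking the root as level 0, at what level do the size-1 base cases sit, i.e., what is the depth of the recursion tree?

For divide and conquer with division factor 5:

Problem sizes at each level:
Level 0: 1953125
Level 1: 390625
Level 2: 78125
Level 3: 15625
Level 4: 3125
Level 5: 625
Level 6: 125
Level 7: 25
Level 8: 5
Level 9: 1

The root is level 0 and the size-1 base case is level 9 (the tree spans levels 0 through 9, i.e. 10 levels counting the root), so the depth is the number of divisions: log_5(1953125) = 9

The recursion tree depth is log_5(1953125) = 9. At each level, the problem size is divided by 5, so it takes 9 divisions to reduce to a base case of size 1. The algorithm makes 3 recursive calls at each level.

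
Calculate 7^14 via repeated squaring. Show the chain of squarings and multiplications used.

Computing 7^14 by squaring (build up from 7^1; each line after the first costs one multiplication):

7^1 = 7
7^2 = (7^1)^2 = 7^2 = 49
7^3 = 7 * 7^2 = 7 * 49 = 343
7^6 = (7^3)^2 = 343^2 = 117649
7^7 = 7 * 7^6 = 7 * 117649 = 823543
7^14 = (7^7)^2 = 823543^2 = 678223072849

Result: 678223072849
Multiplications needed: 5 (5 lines after 7^1)

7^14 = 678223072849. Using exponentiation by squaring, this requires 5 multiplications. The key idea: if the exponent is even, square the half-power; if odd, multiply by the base once.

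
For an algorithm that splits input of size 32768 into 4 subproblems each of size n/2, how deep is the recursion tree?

For divide and conquer with division factor 2:

Problem sizes at each level:
Level 0: 32768
Level 1: 16384
Level 2: 8192
Level 3: 4096
Level 4: 2048
Level 5: 1024
Level 6: 512
Level 7: 256
Level 8: 128
Level 9: 64
Level 10: 32
Level 11: 16
Level 12: 8
Level 13: 4
Level 14: 2
Level 15: 1

The root is level 0 and the size-1 base case is level 15 (the tree spans levels 0 through 15, i.e. 16 levels counting the root), so the depth is the number of divisions: log_2(32768) = 15

The recursion tree depth is log_2(32768) = 15. At each level, the problem size is divided by 2, so it takes 15 divisions to reduce to a base case of size 1. The algorithm makes 4 recursive calls at each level.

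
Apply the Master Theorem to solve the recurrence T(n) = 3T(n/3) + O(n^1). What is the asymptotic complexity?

Master Theorem for T(n) = 3T(n/3) + O(n^1):

a = 3, b = 3, c = 1
log_b(a) = log_3(3) = 1.0000

Case 2: c = 1 = log_3(3) = 1.0000
T(n) = O(n^1 log n) = O(n log n)

For T(n) = 3T(n/3) + O(n^1): log_3(3) = 1.0000. This is Case 2 of the Master Theorem (c = log_b(a), equal work at all levels), giving O(n log n).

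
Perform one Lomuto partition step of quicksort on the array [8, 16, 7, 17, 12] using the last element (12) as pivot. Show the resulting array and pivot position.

Lomuto partition with pivot = 12:

Initial array: [8, 16, 7, 17, 12]

arr[0]=8 <= 12: swap with position 0, array becomes [8, 16, 7, 17, 12]
arr[1]=16 > 12: no swap
arr[2]=7 <= 12: swap with position 1, array becomes [8, 7, 16, 17, 12]
arr[3]=17 > 12: no swap

Place pivot at position 2: [8, 7, 12, 17, 16]
Pivot position: 2

After partitioning with pivot 12, the array becomes [8, 7, 12, 17, 16]. The pivot is placed at index 2. All elements to the left of the pivot are <= 12, and all elements to the right are > 12.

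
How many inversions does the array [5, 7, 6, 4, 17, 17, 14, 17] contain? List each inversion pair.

Finding inversions in [5, 7, 6, 4, 17, 17, 14, 17]:

(0, 3): arr[0]=5 > arr[3]=4
(1, 2): arr[1]=7 > arr[2]=6
(1, 3): arr[1]=7 > arr[3]=4
(2, 3): arr[2]=6 > arr[3]=4
(4, 6): arr[4]=17 > arr[6]=14
(5, 6): arr[5]=17 > arr[6]=14

Total inversions: 6

The array has 6 inversion(s): (0,3), (1,2), (1,3), (2,3), (4,6), (5,6). Each pair (i,j) satisfies i < j and arr[i] > arr[j].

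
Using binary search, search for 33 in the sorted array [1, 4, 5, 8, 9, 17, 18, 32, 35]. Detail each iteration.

Binary search for 33 in [1, 4, 5, 8, 9, 17, 18, 32, 35]:

lo=0, hi=8, mid=4, arr[mid]=9 -> 9 < 33, search right half
lo=5, hi=8, mid=6, arr[mid]=18 -> 18 < 33, search right half
lo=7, hi=8, mid=7, arr[mid]=32 -> 32 < 33, search right half
lo=8, hi=8, mid=8, arr[mid]=35 -> 35 > 33, search left half
lo=8 > hi=7, target 33 not found

Binary search determines that 33 is not in the array after 4 comparisons. The search space was exhausted without finding the target.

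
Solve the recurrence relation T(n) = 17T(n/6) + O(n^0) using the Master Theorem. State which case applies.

Master Theorem for T(n) = 17T(n/6) + O(n^0):

a = 17, b = 6, c = 0
log_b(a) = log_6(17) = 1.5812

Case 1: c = 0 < log_6(17) = 1.5812
T(n) = O(n^(log_6 17))

For T(n) = 17T(n/6) + O(n^0): log_6(17) = 1.5812. This is Case 1 of the Master Theorem (c < log_b(a), work dominated by leaves), giving O(n^(log_6 17)).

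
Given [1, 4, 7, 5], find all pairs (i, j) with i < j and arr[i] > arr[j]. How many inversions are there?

Finding inversions in [1, 4, 7, 5]:

(2, 3): arr[2]=7 > arr[3]=5

Total inversions: 1

The array has 1 inversion(s): (2,3). Each pair (i,j) satisfies i < j and arr[i] > arr[j].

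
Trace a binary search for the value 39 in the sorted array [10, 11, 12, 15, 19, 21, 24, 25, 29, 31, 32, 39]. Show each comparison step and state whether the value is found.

Binary search for 39 in [10, 11, 12, 15, 19, 21, 24, 25, 29, 31, 32, 39]:

lo=0, hi=11, mid=5, arr[mid]=21 -> 21 < 39, search right half
lo=6, hi=11, mid=8, arr[mid]=29 -> 29 < 39, search right half
lo=9, hi=11, mid=10, arr[mid]=32 -> 32 < 39, search right half
lo=11, hi=11, mid=11, arr[mid]=39 -> Found target at index 11!

Binary search finds 39 at index 11 after 4 comparisons. The search repeatedly halves the search space by comparing with the middle element.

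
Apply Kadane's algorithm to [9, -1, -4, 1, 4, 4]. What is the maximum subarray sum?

Using Kadane's algorithm on [9, -1, -4, 1, 4, 4]:

Scanning through the array:
Position 1 (value -1): max_ending_here = 8, max_so_far = 9
Position 2 (value -4): max_ending_here = 4, max_so_far = 9
Position 3 (value 1): max_ending_here = 5, max_so_far = 9
Position 4 (value 4): max_ending_here = 9, max_so_far = 9
Position 5 (value 4): max_ending_here = 13, max_so_far = 13

Maximum subarray: [9, -1, -4, 1, 4, 4]
Maximum sum: 13

The maximum subarray is [9, -1, -4, 1, 4, 4] with sum 13. This subarray runs from index 0 to index 5.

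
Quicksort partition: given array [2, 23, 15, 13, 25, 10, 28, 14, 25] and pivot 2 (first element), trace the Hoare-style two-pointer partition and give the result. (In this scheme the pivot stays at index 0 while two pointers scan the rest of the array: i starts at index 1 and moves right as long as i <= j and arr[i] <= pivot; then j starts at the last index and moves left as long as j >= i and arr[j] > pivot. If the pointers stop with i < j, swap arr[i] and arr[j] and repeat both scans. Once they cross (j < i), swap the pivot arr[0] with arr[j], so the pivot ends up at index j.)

Hoare-style two-pointer partition with pivot = 2:

Initial array: [2, 23, 15, 13, 25, 10, 28, 14, 25]

Pointers start at i = 1, j = 8.
i ends at 1, j ends at 0: the pointers have crossed (j < i), so scanning stops.

j = 0, so swapping arr[0] with arr[j] leaves the pivot at position 0: [2, 23, 15, 13, 25, 10, 28, 14, 25]
Pivot position: 0

After partitioning with pivot 2, the array becomes [2, 23, 15, 13, 25, 10, 28, 14, 25]. The pivot is placed at index 0. All elements to the left of the pivot are <= 2, and all elements to the right are > 2.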